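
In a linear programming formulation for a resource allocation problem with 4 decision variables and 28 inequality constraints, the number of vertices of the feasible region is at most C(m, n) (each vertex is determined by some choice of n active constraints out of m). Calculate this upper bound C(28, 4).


Each vertex corresponds to some choice of n active constraints out of m, so the number of vertices is at most C(m, n) = m! / (n!(m-n)!).
m = 28, n = 4
Numerator: 28 * 27 * 26 * 25
Denominator: 4! = 24
C(28, 4) = 20475


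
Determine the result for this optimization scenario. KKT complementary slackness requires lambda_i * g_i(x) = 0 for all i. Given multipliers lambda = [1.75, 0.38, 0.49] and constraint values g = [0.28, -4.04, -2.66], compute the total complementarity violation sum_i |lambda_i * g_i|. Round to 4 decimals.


KKT complementary slackness check:
lambda_1 * g_1 = 1.75 * 0.28 = 0.49
lambda_2 * g_2 = 0.38 * -4.04 = -1.5352
lambda_3 * g_3 = 0.49 * -2.66 = -1.3034
Total violation = 0.49 + 1.5352 + 1.3034 = 3.3286


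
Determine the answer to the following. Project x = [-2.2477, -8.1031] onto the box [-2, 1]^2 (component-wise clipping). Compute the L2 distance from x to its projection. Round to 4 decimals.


Project each component onto [-2, 1].
clip(-2.2477) = -2.0, clip(-8.1031) = -2.0
Projection = [-2.0, -2.0]
Squared diffs: [0.0614, 37.2478]
Distance = sqrt(37.3092) = 6.1081


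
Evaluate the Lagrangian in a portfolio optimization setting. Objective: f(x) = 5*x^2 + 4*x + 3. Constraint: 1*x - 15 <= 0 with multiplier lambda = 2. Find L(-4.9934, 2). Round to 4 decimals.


Step 1: Evaluate f(x).
f(-4.9934) = 5*(-4.9934)^2 + 4*(-4.9934) + 3 = 107.6966
Step 2: Evaluate g(x).
g(-4.9934) = 1*-4.9934 - 15 = -19.9934
Step 3: Compute Lagrangian.
L = 107.6966 + 2*-19.9934 = 67.7098


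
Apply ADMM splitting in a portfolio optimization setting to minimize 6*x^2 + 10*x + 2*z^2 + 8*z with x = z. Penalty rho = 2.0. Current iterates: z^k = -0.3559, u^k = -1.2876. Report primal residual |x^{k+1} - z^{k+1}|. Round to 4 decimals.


ADMM iteration with rho = 2.0, z^k = -0.3559, u^k = -1.2876
Step 1: x-update.
Minimize 6*x^2 + 10*x + (2.0/2)*(x + 0.3559 - 1.2876)^2
FOC: (2*6 + 2.0)*x = -10 + 2.0*(-0.3559 + 1.2876)
x^{k+1} = -0.5812
Step 2: z-update.
Minimize 2*z^2 + 8*z + (2.0/2)*(-0.5812 - z - 1.2876)^2
FOC: (2*2 + 2.0)*z = -8 + 2.0*(-0.5812 - 1.2876)
z^{k+1} = -1.9563
Step 3: u-update.
u^{k+1} = -1.2876 - 0.5812 + 1.9563 = 0.0875
Step 4: Primal residual = |-0.5812 + 1.9563| = 1.3751


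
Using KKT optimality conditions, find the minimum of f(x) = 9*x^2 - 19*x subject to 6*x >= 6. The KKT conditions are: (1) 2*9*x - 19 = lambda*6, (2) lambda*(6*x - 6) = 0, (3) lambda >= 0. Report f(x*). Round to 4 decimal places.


Step 1: Try lambda = 0 (constraint inactive).
Stationarity: 2*9*x - 19 = 0
x* = 19/(2*9) = 19/18 = 1.0556 (rounded; the exact value 19/18 is used below)
Check constraint: 6*1.0556 = 6.3336 >= 6 -- satisfied.
Step 2: Compute optimal value.
f(x*) = 9*(19/18)^2 - 19*(19/18) = -10.0278


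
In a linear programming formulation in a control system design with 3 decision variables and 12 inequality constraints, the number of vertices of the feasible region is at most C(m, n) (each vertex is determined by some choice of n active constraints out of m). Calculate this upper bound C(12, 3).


Each vertex corresponds to some choice of n active constraints out of m, so the number of vertices is at most C(m, n) = m! / (n!(m-n)!).
m = 12, n = 3
Numerator: 12 * 11 * 10
Denominator: 3! = 6
C(12, 3) = 220


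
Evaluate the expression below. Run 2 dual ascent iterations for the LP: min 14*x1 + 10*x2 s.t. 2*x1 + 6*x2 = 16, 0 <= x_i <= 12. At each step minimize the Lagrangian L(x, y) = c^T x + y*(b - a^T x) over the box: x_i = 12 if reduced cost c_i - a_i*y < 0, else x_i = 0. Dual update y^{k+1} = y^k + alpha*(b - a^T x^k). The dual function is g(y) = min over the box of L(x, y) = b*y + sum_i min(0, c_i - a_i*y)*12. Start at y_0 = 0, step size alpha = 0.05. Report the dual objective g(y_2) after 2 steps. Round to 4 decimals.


Dual ascent for LP: min 14*x1 + 10*x2, 2*x1 + 6*x2 = 16, 0 <= x_i <= 12
Step 1: y^k = 0.0, reduced costs: (14.0, 10.0)
  x^k = (0.0, 0.0), subgradient = b - a^T x = 16.0
  y^{k+1} = 0.0 + 0.05*16.0 = 0.8
Step 2: y^k = 0.8, reduced costs: (12.4, 5.2)
  x^k = (0.0, 0.0), subgradient = b - a^T x = 16.0
  y^{k+1} = 0.8 + 0.05*16.0 = 1.6
Dual objective at y_2 = 1.6: reduced costs (10.8, 0.4), box minimizer x = (0.0, 0.0)
g(y_2) = b*y + (c1 - a1*y)*x1 + (c2 - a2*y)*x2 = 16*1.6 + 10.8*0.0 + 0.4*0.0 = 25.6 + 0.0 + 0.0 = 25.6


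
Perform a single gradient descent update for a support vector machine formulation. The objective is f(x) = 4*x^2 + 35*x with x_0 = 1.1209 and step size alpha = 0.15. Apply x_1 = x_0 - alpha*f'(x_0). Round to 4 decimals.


We compute the gradient at x_0 and apply the update.
f'(x) = 8*x + 35
f'(1.1209) = 8*1.1209 + 35 = 43.9672
x_1 = 1.1209 - 0.15*43.9672 = -5.4742


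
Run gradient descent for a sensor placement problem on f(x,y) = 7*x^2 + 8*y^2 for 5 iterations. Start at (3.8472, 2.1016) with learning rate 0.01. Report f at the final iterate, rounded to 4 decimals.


Gradient descent on f(x,y) = 7*x^2 + 8*y^2.
Starting point: (3.8472, 2.1016), alpha = 0.01
Step 1: grad_x = 2*7*3.8472 = 53.8608, grad_y = 2*8*2.1016 = 33.6256
  x_1 = 3.8472 - 0.01*53.8608 = 3.3086
  y_1 = 2.1016 - 0.01*33.6256 = 1.7653
Step 2: grad_x = 2*7*3.3086 = 46.3203, grad_y = 2*8*1.7653 = 28.2455
  x_2 = 3.3086 - 0.01*46.3203 = 2.8454
  y_2 = 1.7653 - 0.01*28.2455 = 1.4829
Step 3: grad_x = 2*7*2.8454 = 39.8354, grad_y = 2*8*1.4829 = 23.7262
  x_3 = 2.8454 - 0.01*39.8354 = 2.447
  y_3 = 1.4829 - 0.01*23.7262 = 1.2456
Step 4: grad_x = 2*7*2.447 = 34.2585, grad_y = 2*8*1.2456 = 19.93
  x_4 = 2.447 - 0.01*34.2585 = 2.1044
  y_4 = 1.2456 - 0.01*19.93 = 1.0463
Step 5: grad_x = 2*7*2.1044 = 29.4623, grad_y = 2*8*1.0463 = 16.7412
  x_5 = 2.1044 - 0.01*29.4623 = 1.8098
  y_5 = 1.0463 - 0.01*16.7412 = 0.8789
f(1.8098, 0.8789) = 7*1.8098^2 + 8*0.8789^2 = 29.1082


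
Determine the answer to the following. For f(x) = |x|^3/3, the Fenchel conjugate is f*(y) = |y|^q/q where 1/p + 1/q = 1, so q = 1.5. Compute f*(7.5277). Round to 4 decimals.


The conjugate exponent q satisfies 1/p + 1/q = 1.
p = 3, so q = 3/(3 - 1) = 1.5
|y|^q = 7.5277^1.5 = 20.6535
f*(7.5277) = 20.6535 / 1.5 = 13.769


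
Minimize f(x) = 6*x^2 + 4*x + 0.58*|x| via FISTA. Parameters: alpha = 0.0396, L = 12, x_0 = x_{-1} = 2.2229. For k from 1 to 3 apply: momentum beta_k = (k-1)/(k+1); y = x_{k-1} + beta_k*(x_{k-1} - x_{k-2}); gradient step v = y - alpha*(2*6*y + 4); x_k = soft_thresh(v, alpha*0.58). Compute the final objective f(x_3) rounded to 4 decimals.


FISTA on f(x) = 6*x^2 + 4*x + 0.58*|x|
L = 12, alpha = 0.0396
Iteration 1: beta = 0.0, y = 2.2229 + 0.0*(2.2229 - 2.2229) = 2.2229
  grad(y) = 30.6748, v = y - alpha*grad = 1.0082
  prox(v) = soft_thresh(1.0082, 0.023) = 0.9852
Iteration 2: beta = 0.3333, y = 0.9852 + 0.3333*(0.9852 - 2.2229) = 0.5726
  grad(y) = 10.8718, v = y - alpha*grad = 0.1421
  prox(v) = soft_thresh(0.1421, 0.023) = 0.1192
Iteration 3: beta = 0.5, y = 0.1192 + 0.5*(0.1192 - 0.9852) = -0.3139
  grad(y) = 0.2336, v = y - alpha*grad = -0.3231
  prox(v) = soft_thresh(-0.3231, 0.023) = -0.3002
f(x_3) = 6*(-0.3002)^2 + 4*(-0.3002) + 0.58*|-0.3002| = -0.486


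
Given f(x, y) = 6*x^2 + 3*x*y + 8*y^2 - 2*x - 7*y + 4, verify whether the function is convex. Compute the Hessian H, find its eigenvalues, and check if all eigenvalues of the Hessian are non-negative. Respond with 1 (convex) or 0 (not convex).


The Hessian of f(x,y) = 6*x^2 + 3*x*y + 8*y^2 - 2*x - 7*y + 4 is:
H = [[12, 3], [3, 16]]
Trace = 12 + 16 = 28
Determinant = 12*16 - (3)^2 = 183
Discriminant = (28)^2 - 4*183 = 52.0
Eigenvalues: lambda_1 = 10.3944, lambda_2 = 17.6056
The function is convex.

1


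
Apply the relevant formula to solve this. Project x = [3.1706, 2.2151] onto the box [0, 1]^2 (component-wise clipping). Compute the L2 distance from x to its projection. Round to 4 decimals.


Project each component onto [0, 1].
clip(3.1706) = 1.0, clip(2.2151) = 1.0
Projection = [1.0, 1.0]
Squared diffs: [4.7115, 1.4765]
Distance = sqrt(6.188) = 2.4876


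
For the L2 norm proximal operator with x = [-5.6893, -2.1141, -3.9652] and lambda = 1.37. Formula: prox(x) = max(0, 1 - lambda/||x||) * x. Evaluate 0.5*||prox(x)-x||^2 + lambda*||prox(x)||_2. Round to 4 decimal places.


Step 1: Compute ||x||.
||x|| = 7.2499
Step 2: Compute scaling factor.
scale = max(0, 1 - 1.37/7.2499) = 0.811
Step 3: prox(x) = [-4.6142, -1.7146, -3.2159]
||prox(x)|| = 5.8799
Step 4: Proximal objective.
0.5*||prox-x||^2 = 0.9385
lambda*||prox|| = 8.0555
Total = 8.9938


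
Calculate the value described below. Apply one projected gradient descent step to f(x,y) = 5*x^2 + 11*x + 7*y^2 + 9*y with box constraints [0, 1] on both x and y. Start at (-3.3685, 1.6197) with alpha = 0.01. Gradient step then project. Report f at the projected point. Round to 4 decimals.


Step 1: Compute gradient at (-3.3685, 1.6197).
grad_x = 2*5*-3.3685 + 11 = -22.685
grad_y = 2*7*1.6197 + 9 = 31.6758
Step 2: Gradient step.
x_raw = -3.3685 - 0.01*-22.685 = -3.1417
y_raw = 1.6197 - 0.01*31.6758 = 1.3029
Step 3: Project onto [0, 1].
x_proj = clip(-3.1417) = 0.0
y_proj = clip(1.3029) = 1.0
Step 4: Evaluate f.
f(0.0, 1.0) = 16.0


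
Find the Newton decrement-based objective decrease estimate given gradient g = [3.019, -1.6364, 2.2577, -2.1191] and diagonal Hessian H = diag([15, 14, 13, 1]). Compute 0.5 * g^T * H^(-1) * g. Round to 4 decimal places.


Step 1: H is diagonal, so H^(-1) * g = [0.2013, -0.1169, 0.1737, -2.1191].
Step 2: g^T H^(-1) g = sum_i g_i^2 / H_ii
  = (3.019)^2/15 + (-1.6364)^2/14 + (2.2577)^2/13 + (-2.1191)^2/1
  = 0.6076 + 0.1913 + 0.3921 + 4.4906 = 5.6816
Step 3: Objective decrease = 0.5 * g^T H^(-1) g = 2.8408


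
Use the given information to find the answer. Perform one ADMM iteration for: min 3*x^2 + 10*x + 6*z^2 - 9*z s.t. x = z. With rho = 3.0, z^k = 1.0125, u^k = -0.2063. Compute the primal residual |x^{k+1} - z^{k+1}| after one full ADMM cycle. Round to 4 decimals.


ADMM iteration with rho = 3.0, z^k = 1.0125, u^k = -0.2063
Step 1: x-update.
Minimize 3*x^2 + 10*x + (3.0/2)*(x - 1.0125 - 0.2063)^2
FOC: (2*3 + 3.0)*x = -10 + 3.0*(1.0125 + 0.2063)
x^{k+1} = -0.7048
Step 2: z-update.
Minimize 6*z^2 - 9*z + (3.0/2)*(-0.7048 - z - 0.2063)^2
FOC: (2*6 + 3.0)*z = 9 + 3.0*(-0.7048 - 0.2063)
z^{k+1} = 0.4178
Step 3: u-update.
u^{k+1} = -0.2063 - 0.7048 - 0.4178 = -1.3289
Step 4: Primal residual = |-0.7048 - 0.4178| = 1.1226


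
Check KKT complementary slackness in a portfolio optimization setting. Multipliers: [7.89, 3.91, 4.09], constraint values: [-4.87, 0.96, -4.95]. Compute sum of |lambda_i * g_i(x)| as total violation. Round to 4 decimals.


KKT complementary slackness check:
lambda_1 * g_1 = 7.89 * -4.87 = -38.4243
lambda_2 * g_2 = 3.91 * 0.96 = 3.7536
lambda_3 * g_3 = 4.09 * -4.95 = -20.2455
Total violation = 38.4243 + 3.7536 + 20.2455 = 62.4234


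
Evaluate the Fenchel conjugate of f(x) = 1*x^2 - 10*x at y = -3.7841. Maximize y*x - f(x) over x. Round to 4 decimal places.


f*(y) = sup_x {y*x - a*x^2 - b*x} = sup_x {(y-b)*x - a*x^2}
FOC: (y - b) - 2a*x = 0 => x* = (y - b)/(2a)
x* = (-3.7841 + 10)/(2*1) = 3.108
f*(-3.7841) = (y-b)^2/(4a) = (-3.7841 + 10)^2/(4*1)
= 38.6374/4 = 9.6594


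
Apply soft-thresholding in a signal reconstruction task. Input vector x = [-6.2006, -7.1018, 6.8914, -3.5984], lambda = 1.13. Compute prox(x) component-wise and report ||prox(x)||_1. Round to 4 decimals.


Soft-thresholding with lambda = 1.13:
prox(-6.2006) = sign(-6.2006)*max(|-6.2006| - 1.13, 0) = -5.0706
prox(-7.1018) = sign(-7.1018)*max(|-7.1018| - 1.13, 0) = -5.9718
prox(6.8914) = sign(6.8914)*max(|6.8914| - 1.13, 0) = 5.7614
prox(-3.5984) = sign(-3.5984)*max(|-3.5984| - 1.13, 0) = -2.4684
prox(x) = [-5.0706, -5.9718, 5.7614, -2.4684]
||prox(x)||_1 = 5.0706 + 5.9718 + 5.7614 + 2.4684 = 19.2722


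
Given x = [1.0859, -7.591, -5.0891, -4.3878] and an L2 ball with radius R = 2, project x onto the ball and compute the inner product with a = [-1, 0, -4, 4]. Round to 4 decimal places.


Step 1: Compute ||x|| (intermediates to 6 decimals).
||x|| = sqrt(1.0859^2 + (-7.591)^2 + (-5.0891)^2 + (-4.3878)^2) = 10.195793
Step 2: Project.
Since ||x|| > R, scale = R/||x|| = 2/10.195793 = 0.196159, proj(x) = scale * x
proj(x) = [0.213009, -1.489043, -0.998273, -0.860706]
Step 3: Dot product.
a^T * proj(x) = -1*0.213009 + 0*(-1.489043) - 4*(-0.998273) + 4*(-0.860706) = 0.3373


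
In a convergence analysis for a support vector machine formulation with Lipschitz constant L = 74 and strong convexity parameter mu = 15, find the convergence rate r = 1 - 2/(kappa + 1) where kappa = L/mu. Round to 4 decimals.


Step 1: Compute the condition number.
kappa = L/mu = 74/15 = 4.9333
Step 2: Compute the convergence rate.
r = 1 - 2/(kappa + 1) = 1 - 2*mu/(L + mu) = (L - mu)/(L + mu) = 59/89 = 0.6629


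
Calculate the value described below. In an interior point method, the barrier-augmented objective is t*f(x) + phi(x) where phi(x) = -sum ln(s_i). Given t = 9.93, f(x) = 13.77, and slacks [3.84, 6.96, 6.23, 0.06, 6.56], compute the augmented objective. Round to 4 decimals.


Step 1: Compute log-barrier.
ln values: [1.3455, 1.9402, 1.8294, -2.8134, 1.881]
phi = -(1.3455 + 1.9402 + 1.8294 - 2.8134 + 1.881) = -4.1826
Step 2: Compute augmented objective.
t*f(x) = 9.93*13.77 = 136.7361
Total = 136.7361 - 4.1826 = 132.5535


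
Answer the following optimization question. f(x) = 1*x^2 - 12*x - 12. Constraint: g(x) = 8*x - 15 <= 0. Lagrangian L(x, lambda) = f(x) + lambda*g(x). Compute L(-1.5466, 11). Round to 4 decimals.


Step 1: Evaluate f(x).
f(-1.5466) = 1*(-1.5466)^2 - 12*(-1.5466) - 12 = 8.9512
Step 2: Evaluate g(x).
g(-1.5466) = 8*-1.5466 - 15 = -27.3728
Step 3: Compute Lagrangian.
L = 8.9512 + 11*-27.3728 = -292.1496


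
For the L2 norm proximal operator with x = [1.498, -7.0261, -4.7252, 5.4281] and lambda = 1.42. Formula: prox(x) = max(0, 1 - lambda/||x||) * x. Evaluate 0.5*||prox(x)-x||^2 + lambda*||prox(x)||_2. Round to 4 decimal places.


Step 1: Compute ||x||.
||x|| = 10.1687
Step 2: Compute scaling factor.
scale = max(0, 1 - 1.42/10.1687) = 0.8604
Step 3: prox(x) = [1.2888, -6.0449, -4.0654, 4.6701]
||prox(x)|| = 8.7487
Step 4: Proximal objective.
0.5*||prox-x||^2 = 1.0082
lambda*||prox|| = 12.4232
Total = 13.4313


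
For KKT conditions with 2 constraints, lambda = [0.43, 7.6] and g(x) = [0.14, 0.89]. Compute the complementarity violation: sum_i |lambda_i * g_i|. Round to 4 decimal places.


KKT complementary slackness check:
lambda_1 * g_1 = 0.43 * 0.14 = 0.0602
lambda_2 * g_2 = 7.6 * 0.89 = 6.764
Total violation = 0.0602 + 6.764 = 6.8242


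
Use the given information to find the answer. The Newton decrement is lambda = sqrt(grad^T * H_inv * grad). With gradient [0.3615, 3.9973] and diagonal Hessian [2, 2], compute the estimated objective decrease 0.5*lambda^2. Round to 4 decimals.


Step 1: H is diagonal, so H^(-1) * g = [0.1808, 1.9987].
Step 2: g^T H^(-1) g = sum_i g_i^2 / H_ii
  = (0.3615)^2/2 + (3.9973)^2/2
  = 0.0653 + 7.9892 = 8.0545
Step 3: Objective decrease = 0.5 * g^T H^(-1) g = 4.0273


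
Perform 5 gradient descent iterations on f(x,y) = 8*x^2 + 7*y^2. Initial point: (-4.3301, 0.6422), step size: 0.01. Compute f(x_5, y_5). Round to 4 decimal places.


Gradient descent on f(x,y) = 8*x^2 + 7*y^2.
Starting point: (-4.3301, 0.6422), alpha = 0.01
Step 1: grad_x = 2*8*-4.3301 = -69.2816, grad_y = 2*7*0.6422 = 8.9908
  x_1 = -4.3301 - 0.01*-69.2816 = -3.6373
  y_1 = 0.6422 - 0.01*8.9908 = 0.5523
Step 2: grad_x = 2*8*-3.6373 = -58.1965, grad_y = 2*7*0.5523 = 7.7321
  x_2 = -3.6373 - 0.01*-58.1965 = -3.0553
  y_2 = 0.5523 - 0.01*7.7321 = 0.475
Step 3: grad_x = 2*8*-3.0553 = -48.8851, grad_y = 2*7*0.475 = 6.6496
  x_3 = -3.0553 - 0.01*-48.8851 = -2.5665
  y_3 = 0.475 - 0.01*6.6496 = 0.4085
Step 4: grad_x = 2*8*-2.5665 = -41.0635, grad_y = 2*7*0.4085 = 5.7187
  x_4 = -2.5665 - 0.01*-41.0635 = -2.1558
  y_4 = 0.4085 - 0.01*5.7187 = 0.3513
Step 5: grad_x = 2*8*-2.1558 = -34.4933, grad_y = 2*7*0.3513 = 4.918
  x_5 = -2.1558 - 0.01*-34.4933 = -1.8109
  y_5 = 0.3513 - 0.01*4.918 = 0.3021
f(-1.8109, 0.3021) = 8*(-1.8109)^2 + 7*0.3021^2 = 26.8737


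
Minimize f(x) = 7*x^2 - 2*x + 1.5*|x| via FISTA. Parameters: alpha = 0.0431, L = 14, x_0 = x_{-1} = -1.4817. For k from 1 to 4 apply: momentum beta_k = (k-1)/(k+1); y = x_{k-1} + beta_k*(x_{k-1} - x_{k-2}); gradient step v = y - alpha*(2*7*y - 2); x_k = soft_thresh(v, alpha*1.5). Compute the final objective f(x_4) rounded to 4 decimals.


FISTA on f(x) = 7*x^2 - 2*x + 1.5*|x|
L = 14, alpha = 0.0431
Iteration 1: beta = 0.0, y = -1.4817 + 0.0*(-1.4817 + 1.4817) = -1.4817
  grad(y) = -22.7438, v = y - alpha*grad = -0.5014
  prox(v) = soft_thresh(-0.5014, 0.0647) = -0.4368
Iteration 2: beta = 0.3333, y = -0.4368 + 0.3333*(-0.4368 + 1.4817) = -0.0885
  grad(y) = -3.2389, v = y - alpha*grad = 0.0511
  prox(v) = soft_thresh(0.0511, 0.0647) = 0.0
Iteration 3: beta = 0.5, y = 0.0 + 0.5*(0.0 + 0.4368) = 0.2184
  grad(y) = 1.0575, v = y - alpha*grad = 0.1728
  prox(v) = soft_thresh(0.1728, 0.0647) = 0.1082
Iteration 4: beta = 0.6, y = 0.1082 + 0.6*(0.1082 - 0.0) = 0.1731
  grad(y) = 0.4229, v = y - alpha*grad = 0.1548
  prox(v) = soft_thresh(0.1548, 0.0647) = 0.0902
f(x_4) = 7*0.0902^2 - 2*0.0902 + 1.5*|0.0902| = 0.0118


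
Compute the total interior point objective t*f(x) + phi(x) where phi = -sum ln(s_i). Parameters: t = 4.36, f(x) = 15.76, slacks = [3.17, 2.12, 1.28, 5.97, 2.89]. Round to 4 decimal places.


Step 1: Compute log-barrier.
ln values: [1.1537, 0.7514, 0.2469, 1.7867, 1.0613]
phi = -(1.1537 + 0.7514 + 0.2469 + 1.7867 + 1.0613) = -5.0
Step 2: Compute augmented objective.
t*f(x) = 4.36*15.76 = 68.7136
Total = 68.7136 - 5.0 = 63.7136


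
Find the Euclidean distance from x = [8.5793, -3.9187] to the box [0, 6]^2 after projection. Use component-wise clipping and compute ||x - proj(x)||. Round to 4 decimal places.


Project each component onto [0, 6].
clip(8.5793) = 6.0, clip(-3.9187) = 0.0
Projection = [6.0, 0.0]
Squared diffs: [6.6528, 15.3562]
Distance = sqrt(22.009) = 4.6914


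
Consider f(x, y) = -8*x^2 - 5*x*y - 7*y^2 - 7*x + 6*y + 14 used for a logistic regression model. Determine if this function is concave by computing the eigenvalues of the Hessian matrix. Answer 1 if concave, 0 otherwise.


The Hessian of f(x,y) = -8*x^2 - 5*x*y - 7*y^2 - 7*x + 6*y + 14 is:
H = [[-16, -5], [-5, -14]]
Trace = -16 - 14 = -30
Determinant = -16*-14 - (-5)^2 = 199
Discriminant = (-30)^2 - 4*199 = 104.0
Eigenvalues: lambda_1 = -20.099, lambda_2 = -9.901
The function is concave.

1


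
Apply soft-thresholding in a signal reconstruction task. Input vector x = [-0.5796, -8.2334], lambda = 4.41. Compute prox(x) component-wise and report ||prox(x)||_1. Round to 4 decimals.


Soft-thresholding with lambda = 4.41:
prox(-0.5796) = sign(-0.5796)*max(|-0.5796| - 4.41, 0) = 0.0
prox(-8.2334) = sign(-8.2334)*max(|-8.2334| - 4.41, 0) = -3.8234
prox(x) = [0.0, -3.8234]
||prox(x)||_1 = 0.0 + 3.8234 = 3.8234


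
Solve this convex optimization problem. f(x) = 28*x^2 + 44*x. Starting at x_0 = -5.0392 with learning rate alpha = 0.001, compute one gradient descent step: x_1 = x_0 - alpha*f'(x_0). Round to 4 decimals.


We compute the gradient at x_0 and apply the update.
f'(x) = 56*x + 44
f'(-5.0392) = 56*-5.0392 + 44 = -238.1952
x_1 = -5.0392 - 0.001*-238.1952 = -4.801


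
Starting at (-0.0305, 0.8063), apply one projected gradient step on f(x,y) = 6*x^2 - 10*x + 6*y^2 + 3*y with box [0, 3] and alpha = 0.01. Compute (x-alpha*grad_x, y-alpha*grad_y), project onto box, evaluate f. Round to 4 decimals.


Step 1: Compute gradient at (-0.0305, 0.8063).
grad_x = 2*6*-0.0305 - 10 = -10.366
grad_y = 2*6*0.8063 + 3 = 12.6756
Step 2: Gradient step.
x_raw = -0.0305 - 0.01*-10.366 = 0.0732
y_raw = 0.8063 - 0.01*12.6756 = 0.6795
Step 3: Project onto [0, 3].
x_proj = clip(0.0732) = 0.0732
y_proj = clip(0.6795) = 0.6795
Step 4: Evaluate f.
f(0.0732, 0.6795) = 4.1098


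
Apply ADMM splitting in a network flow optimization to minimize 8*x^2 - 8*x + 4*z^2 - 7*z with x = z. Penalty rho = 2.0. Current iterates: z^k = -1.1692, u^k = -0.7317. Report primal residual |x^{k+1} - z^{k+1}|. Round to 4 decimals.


ADMM iteration with rho = 2.0, z^k = -1.1692, u^k = -0.7317
Step 1: x-update.
Minimize 8*x^2 - 8*x + (2.0/2)*(x + 1.1692 - 0.7317)^2
FOC: (2*8 + 2.0)*x = 8 + 2.0*(-1.1692 + 0.7317)
x^{k+1} = 0.3958
Step 2: z-update.
Minimize 4*z^2 - 7*z + (2.0/2)*(0.3958 - z - 0.7317)^2
FOC: (2*4 + 2.0)*z = 7 + 2.0*(0.3958 - 0.7317)
z^{k+1} = 0.6328
Step 3: u-update.
u^{k+1} = -0.7317 + 0.3958 - 0.6328 = -0.9687
Step 4: Primal residual = |0.3958 - 0.6328| = 0.237


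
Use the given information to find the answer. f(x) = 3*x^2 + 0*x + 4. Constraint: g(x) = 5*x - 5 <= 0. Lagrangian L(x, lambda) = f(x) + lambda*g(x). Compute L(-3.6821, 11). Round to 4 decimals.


Step 1: Evaluate f(x).
f(-3.6821) = 3*(-3.6821)^2 + 0*(-3.6821) + 4 = 44.6736
Step 2: Evaluate g(x).
g(-3.6821) = 5*-3.6821 - 5 = -23.4105
Step 3: Compute Lagrangian.
L = 44.6736 + 11*-23.4105 = -212.8419


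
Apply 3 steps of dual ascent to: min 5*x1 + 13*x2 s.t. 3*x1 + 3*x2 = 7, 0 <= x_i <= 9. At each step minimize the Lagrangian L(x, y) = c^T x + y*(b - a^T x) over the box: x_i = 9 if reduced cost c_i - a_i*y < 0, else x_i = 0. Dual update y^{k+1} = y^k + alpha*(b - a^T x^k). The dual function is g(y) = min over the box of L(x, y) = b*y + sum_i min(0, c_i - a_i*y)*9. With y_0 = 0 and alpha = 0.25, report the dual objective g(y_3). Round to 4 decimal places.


Dual ascent for LP: min 5*x1 + 13*x2, 3*x1 + 3*x2 = 7, 0 <= x_i <= 9
Step 1: y^k = 0.0, reduced costs: (5.0, 13.0)
  x^k = (0.0, 0.0), subgradient = b - a^T x = 7.0
  y^{k+1} = 0.0 + 0.25*7.0 = 1.75
Step 2: y^k = 1.75, reduced costs: (-0.25, 7.75)
  x^k = (9.0, 0.0), subgradient = b - a^T x = -20.0
  y^{k+1} = 1.75 + 0.25*-20.0 = -3.25
Step 3: y^k = -3.25, reduced costs: (14.75, 22.75)
  x^k = (0.0, 0.0), subgradient = b - a^T x = 7.0
  y^{k+1} = -3.25 + 0.25*7.0 = -1.5
Dual objective at y_3 = -1.5: reduced costs (9.5, 17.5), box minimizer x = (0.0, 0.0)
g(y_3) = b*y + (c1 - a1*y)*x1 + (c2 - a2*y)*x2 = 7*(-1.5) + 9.5*0.0 + 17.5*0.0 = -10.5 + 0.0 + 0.0 = -10.5


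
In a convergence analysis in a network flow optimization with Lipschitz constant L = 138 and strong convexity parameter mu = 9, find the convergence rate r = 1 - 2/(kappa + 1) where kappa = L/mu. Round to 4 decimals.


Step 1: Compute the condition number.
kappa = L/mu = 138/9 = 15.3333
Step 2: Compute the convergence rate.
r = 1 - 2/(kappa + 1) = 1 - 2*mu/(L + mu) = (L - mu)/(L + mu) = 129/147 = 0.8776


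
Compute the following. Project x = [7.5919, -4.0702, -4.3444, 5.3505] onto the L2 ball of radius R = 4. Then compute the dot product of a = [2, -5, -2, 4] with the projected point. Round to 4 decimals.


Step 1: Compute ||x|| (intermediates to 6 decimals).
||x|| = sqrt(7.5919^2 + (-4.0702)^2 + (-4.3444)^2 + 5.3505^2) = 11.032005
Step 2: Project.
Since ||x|| > R, scale = R/||x|| = 4/11.032005 = 0.362581, proj(x) = scale * x
proj(x) = [2.752679, -1.475777, -1.575197, 1.93999]
Step 3: Dot product.
a^T * proj(x) = 2*2.752679 - 5*(-1.475777) - 2*(-1.575197) + 4*1.93999 = 23.7946


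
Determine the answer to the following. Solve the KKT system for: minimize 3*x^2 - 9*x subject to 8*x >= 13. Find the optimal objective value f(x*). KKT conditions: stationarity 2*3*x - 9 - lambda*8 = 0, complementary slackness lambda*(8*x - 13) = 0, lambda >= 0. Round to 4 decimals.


Step 1: Try lambda = 0 (constraint inactive).
x_unc = 9/(2*3) = 1.5
Check: 8*1.5 = 12.0 < 13 -- violated!
Step 2: Constraint must be active: 8*x = 13
x* = 13/8 = 1.625
lambda = (2*3*1.625 - 9)/8 = 0.0938
Step 3: Compute optimal value.
f(x*) = 3*1.625^2 - 9*1.625 = -6.7031


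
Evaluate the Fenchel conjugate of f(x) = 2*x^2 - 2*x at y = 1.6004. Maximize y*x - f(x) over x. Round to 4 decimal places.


f*(y) = sup_x {y*x - a*x^2 - b*x} = sup_x {(y-b)*x - a*x^2}
FOC: (y - b) - 2a*x = 0 => x* = (y - b)/(2a)
x* = (1.6004 + 2)/(2*2) = 0.9001
f*(1.6004) = (y-b)^2/(4a) = (1.6004 + 2)^2/(4*2)
= 12.9629/8 = 1.6204


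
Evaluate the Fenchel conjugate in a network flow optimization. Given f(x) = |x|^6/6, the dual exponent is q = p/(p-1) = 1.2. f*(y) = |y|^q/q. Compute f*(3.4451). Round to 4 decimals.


The conjugate exponent q satisfies 1/p + 1/q = 1.
p = 6, so q = 6/(6 - 1) = 1.2
|y|^q = 3.4451^1.2 = 4.4121
f*(3.4451) = 4.4121 / 1.2 = 3.6767


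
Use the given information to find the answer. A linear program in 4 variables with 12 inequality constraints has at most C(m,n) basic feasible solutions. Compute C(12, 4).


Each vertex corresponds to some choice of n active constraints out of m, so the number of vertices is at most C(m, n) = m! / (n!(m-n)!).
m = 12, n = 4
Numerator: 12 * 11 * 10 * 9
Denominator: 4! = 24
C(12, 4) = 495


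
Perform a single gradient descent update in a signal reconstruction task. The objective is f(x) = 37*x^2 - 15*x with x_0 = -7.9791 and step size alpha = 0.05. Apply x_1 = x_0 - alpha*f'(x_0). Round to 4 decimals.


We compute the gradient at x_0 and apply the update.
f'(x) = 74*x - 15
f'(-7.9791) = 74*-7.9791 - 15 = -605.4534
x_1 = -7.9791 - 0.05*-605.4534 = 22.2936


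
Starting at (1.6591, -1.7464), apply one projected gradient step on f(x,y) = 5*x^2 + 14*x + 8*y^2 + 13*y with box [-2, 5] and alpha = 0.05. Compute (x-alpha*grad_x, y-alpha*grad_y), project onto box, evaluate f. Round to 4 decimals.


Step 1: Compute gradient at (1.6591, -1.7464).
grad_x = 2*5*1.6591 + 14 = 30.591
grad_y = 2*8*-1.7464 + 13 = -14.9424
Step 2: Gradient step.
x_raw = 1.6591 - 0.05*30.591 = 0.1296
y_raw = -1.7464 - 0.05*-14.9424 = -0.9993
Step 3: Project onto [-2, 5].
x_proj = clip(0.1296) = 0.1296
y_proj = clip(-0.9993) = -0.9993
Step 4: Evaluate f.
f(0.1296, -0.9993) = -3.1045


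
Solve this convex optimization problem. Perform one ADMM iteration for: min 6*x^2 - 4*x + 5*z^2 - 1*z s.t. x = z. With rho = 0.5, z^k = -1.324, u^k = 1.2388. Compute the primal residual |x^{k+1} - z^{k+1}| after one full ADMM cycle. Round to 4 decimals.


ADMM iteration with rho = 0.5, z^k = -1.324, u^k = 1.2388
Step 1: x-update.
Minimize 6*x^2 - 4*x + (0.5/2)*(x + 1.324 + 1.2388)^2
FOC: (2*6 + 0.5)*x = 4 + 0.5*(-1.324 - 1.2388)
x^{k+1} = 0.2175
Step 2: z-update.
Minimize 5*z^2 - 1*z + (0.5/2)*(0.2175 - z + 1.2388)^2
FOC: (2*5 + 0.5)*z = 1 + 0.5*(0.2175 + 1.2388)
z^{k+1} = 0.1646
Step 3: u-update.
u^{k+1} = 1.2388 + 0.2175 - 0.1646 = 1.2917
Step 4: Primal residual = |0.2175 - 0.1646| = 0.0529


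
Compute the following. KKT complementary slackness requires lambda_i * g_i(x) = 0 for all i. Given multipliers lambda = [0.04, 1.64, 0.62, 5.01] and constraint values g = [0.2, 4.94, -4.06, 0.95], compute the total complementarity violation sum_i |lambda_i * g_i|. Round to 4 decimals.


KKT complementary slackness check:
lambda_1 * g_1 = 0.04 * 0.2 = 0.008
lambda_2 * g_2 = 1.64 * 4.94 = 8.1016
lambda_3 * g_3 = 0.62 * -4.06 = -2.5172
lambda_4 * g_4 = 5.01 * 0.95 = 4.7595
Total violation = 0.008 + 8.1016 + 2.5172 + 4.7595 = 15.3863


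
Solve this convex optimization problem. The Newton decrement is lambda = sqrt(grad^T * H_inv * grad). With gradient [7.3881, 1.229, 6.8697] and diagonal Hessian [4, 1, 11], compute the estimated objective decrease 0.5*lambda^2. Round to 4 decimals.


Step 1: H is diagonal, so H^(-1) * g = [1.847, 1.229, 0.6245].
Step 2: g^T H^(-1) g = sum_i g_i^2 / H_ii
  = (7.3881)^2/4 + (1.229)^2/1 + (6.8697)^2/11
  = 13.646 + 1.5104 + 4.2903 = 19.4467
Step 3: Objective decrease = 0.5 * g^T H^(-1) g = 9.7233


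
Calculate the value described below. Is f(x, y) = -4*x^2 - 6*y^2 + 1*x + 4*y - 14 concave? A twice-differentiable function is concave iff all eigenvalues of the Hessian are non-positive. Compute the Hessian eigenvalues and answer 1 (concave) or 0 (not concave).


The Hessian of f(x,y) = -4*x^2 - 6*y^2 + 1*x + 4*y - 14 is:
H = [[-8, 0], [0, -12]]
Trace = -8 - 12 = -20
Determinant = -8*-12 - (0)^2 = 96
Discriminant = (-20)^2 - 4*96 = 16.0
Eigenvalues: lambda_1 = -12.0, lambda_2 = -8.0
The function is concave.

1


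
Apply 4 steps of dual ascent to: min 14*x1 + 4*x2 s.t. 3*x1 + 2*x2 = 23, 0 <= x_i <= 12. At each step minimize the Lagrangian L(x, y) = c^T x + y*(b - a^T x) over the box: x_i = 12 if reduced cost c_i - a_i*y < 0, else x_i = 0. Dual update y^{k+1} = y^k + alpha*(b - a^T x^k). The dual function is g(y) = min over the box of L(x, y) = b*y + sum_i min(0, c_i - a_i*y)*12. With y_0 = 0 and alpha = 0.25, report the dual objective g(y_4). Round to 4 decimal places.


Dual ascent for LP: min 14*x1 + 4*x2, 3*x1 + 2*x2 = 23, 0 <= x_i <= 12
Step 1: y^k = 0.0, reduced costs: (14.0, 4.0)
  x^k = (0.0, 0.0), subgradient = b - a^T x = 23.0
  y^{k+1} = 0.0 + 0.25*23.0 = 5.75
Step 2: y^k = 5.75, reduced costs: (-3.25, -7.5)
  x^k = (12.0, 12.0), subgradient = b - a^T x = -37.0
  y^{k+1} = 5.75 + 0.25*-37.0 = -3.5
Step 3: y^k = -3.5, reduced costs: (24.5, 11.0)
  x^k = (0.0, 0.0), subgradient = b - a^T x = 23.0
  y^{k+1} = -3.5 + 0.25*23.0 = 2.25
Step 4: y^k = 2.25, reduced costs: (7.25, -0.5)
  x^k = (0.0, 12.0), subgradient = b - a^T x = -1.0
  y^{k+1} = 2.25 + 0.25*-1.0 = 2.0
Dual objective at y_4 = 2.0: reduced costs (8.0, 0.0), box minimizer x = (0.0, 0.0)
g(y_4) = b*y + (c1 - a1*y)*x1 + (c2 - a2*y)*x2 = 23*2.0 + 8.0*0.0 + 0.0*0.0 = 46.0 + 0.0 + 0.0 = 46.0


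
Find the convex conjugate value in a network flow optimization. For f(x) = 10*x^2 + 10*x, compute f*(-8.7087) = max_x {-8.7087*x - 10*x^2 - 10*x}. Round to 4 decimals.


f*(y) = sup_x {y*x - a*x^2 - b*x} = sup_x {(y-b)*x - a*x^2}
FOC: (y - b) - 2a*x = 0 => x* = (y - b)/(2a)
x* = (-8.7087 - 10)/(2*10) = -0.9354
f*(-8.7087) = (y-b)^2/(4a) = (-8.7087 - 10)^2/(4*10)
= 350.0155/40 = 8.7504


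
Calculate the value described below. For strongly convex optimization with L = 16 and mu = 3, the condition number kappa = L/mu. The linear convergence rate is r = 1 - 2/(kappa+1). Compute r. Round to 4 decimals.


Step 1: Compute the condition number.
kappa = L/mu = 16/3 = 5.3333
Step 2: Compute the convergence rate.
r = 1 - 2/(kappa + 1) = 1 - 2*mu/(L + mu) = (L - mu)/(L + mu) = 13/19 = 0.6842


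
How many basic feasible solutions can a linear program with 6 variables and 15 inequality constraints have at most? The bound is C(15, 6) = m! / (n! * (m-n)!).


Each vertex corresponds to some choice of n active constraints out of m, so the number of vertices is at most C(m, n) = m! / (n!(m-n)!).
m = 15, n = 6
Numerator: 15 * 14 * 13 * 12 * 11 * 10
Denominator: 6! = 720
C(15, 6) = 5005


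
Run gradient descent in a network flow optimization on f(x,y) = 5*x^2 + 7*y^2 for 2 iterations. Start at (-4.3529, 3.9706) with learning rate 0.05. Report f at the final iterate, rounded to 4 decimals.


Gradient descent on f(x,y) = 5*x^2 + 7*y^2.
Starting point: (-4.3529, 3.9706), alpha = 0.05
Step 1: grad_x = 2*5*-4.3529 = -43.529, grad_y = 2*7*3.9706 = 55.5884
  x_1 = -4.3529 - 0.05*-43.529 = -2.1765
  y_1 = 3.9706 - 0.05*55.5884 = 1.1912
Step 2: grad_x = 2*5*-2.1765 = -21.7645, grad_y = 2*7*1.1912 = 16.6765
  x_2 = -2.1765 - 0.05*-21.7645 = -1.0882
  y_2 = 1.1912 - 0.05*16.6765 = 0.3574
f(-1.0882, 0.3574) = 5*(-1.0882)^2 + 7*0.3574^2 = 6.8151


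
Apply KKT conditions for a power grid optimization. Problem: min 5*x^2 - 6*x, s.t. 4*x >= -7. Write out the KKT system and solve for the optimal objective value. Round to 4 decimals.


Step 1: Try lambda = 0 (constraint inactive).
Stationarity: 2*5*x - 6 = 0
x* = 6/(2*5) = 0.6
Check constraint: 4*0.6 = 2.4 >= -7 -- satisfied.
Step 2: Compute optimal value.
f(x*) = 5*0.6^2 - 6*0.6 = -1.8


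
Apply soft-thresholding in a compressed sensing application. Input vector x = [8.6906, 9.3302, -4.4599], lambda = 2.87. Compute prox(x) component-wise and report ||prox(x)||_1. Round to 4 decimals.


Soft-thresholding with lambda = 2.87:
prox(8.6906) = sign(8.6906)*max(|8.6906| - 2.87, 0) = 5.8206
prox(9.3302) = sign(9.3302)*max(|9.3302| - 2.87, 0) = 6.4602
prox(-4.4599) = sign(-4.4599)*max(|-4.4599| - 2.87, 0) = -1.5899
prox(x) = [5.8206, 6.4602, -1.5899]
||prox(x)||_1 = 5.8206 + 6.4602 + 1.5899 = 13.8707


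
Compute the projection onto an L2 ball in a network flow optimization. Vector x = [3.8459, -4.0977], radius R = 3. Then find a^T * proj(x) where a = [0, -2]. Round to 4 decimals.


Step 1: Compute ||x|| (intermediates to 6 decimals).
||x|| = sqrt(3.8459^2 + (-4.0977)^2) = 5.619795
Step 2: Project.
Since ||x|| > R, scale = R/||x|| = 3/5.619795 = 0.533827, proj(x) = scale * x
proj(x) = [2.053045, -2.187463]
Step 3: Dot product.
a^T * proj(x) = 0*2.053045 - 2*(-2.187463) = 4.3749


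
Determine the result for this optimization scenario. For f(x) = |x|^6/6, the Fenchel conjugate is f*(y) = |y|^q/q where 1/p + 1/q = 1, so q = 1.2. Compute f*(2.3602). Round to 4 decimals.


The conjugate exponent q satisfies 1/p + 1/q = 1.
p = 6, so q = 6/(6 - 1) = 1.2
|y|^q = 2.3602^1.2 = 2.8025
f*(2.3602) = 2.8025 / 1.2 = 2.3354


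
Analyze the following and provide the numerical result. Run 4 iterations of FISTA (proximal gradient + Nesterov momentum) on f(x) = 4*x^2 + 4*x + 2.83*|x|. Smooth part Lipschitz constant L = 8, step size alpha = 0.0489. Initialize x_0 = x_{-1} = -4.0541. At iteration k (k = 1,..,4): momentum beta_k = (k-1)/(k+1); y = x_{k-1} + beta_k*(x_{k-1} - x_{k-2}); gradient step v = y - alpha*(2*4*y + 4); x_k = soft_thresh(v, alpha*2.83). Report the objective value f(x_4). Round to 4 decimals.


FISTA on f(x) = 4*x^2 + 4*x + 2.83*|x|
L = 8, alpha = 0.0489
Iteration 1: beta = 0.0, y = -4.0541 + 0.0*(-4.0541 + 4.0541) = -4.0541
  grad(y) = -28.4328, v = y - alpha*grad = -2.6637
  prox(v) = soft_thresh(-2.6637, 0.1384) = -2.5253
Iteration 2: beta = 0.3333, y = -2.5253 + 0.3333*(-2.5253 + 4.0541) = -2.0158
  grad(y) = -12.1261, v = y - alpha*grad = -1.4228
  prox(v) = soft_thresh(-1.4228, 0.1384) = -1.2844
Iteration 3: beta = 0.5, y = -1.2844 + 0.5*(-1.2844 + 2.5253) = -0.6639
  grad(y) = -1.3115, v = y - alpha*grad = -0.5998
  prox(v) = soft_thresh(-0.5998, 0.1384) = -0.4614
Iteration 4: beta = 0.6, y = -0.4614 + 0.6*(-0.4614 + 1.2844) = 0.0324
  grad(y) = 4.259, v = y - alpha*grad = -0.1759
  prox(v) = soft_thresh(-0.1759, 0.1384) = -0.0375
f(x_4) = 4*(-0.0375)^2 + 4*(-0.0375) + 2.83*|-0.0375| = -0.0383


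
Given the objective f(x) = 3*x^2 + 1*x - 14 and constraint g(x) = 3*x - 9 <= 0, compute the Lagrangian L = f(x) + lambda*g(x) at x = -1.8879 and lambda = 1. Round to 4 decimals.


Step 1: Evaluate f(x).
f(-1.8879) = 3*(-1.8879)^2 + 1*(-1.8879) - 14 = -5.1954
Step 2: Evaluate g(x).
g(-1.8879) = 3*-1.8879 - 9 = -14.6637
Step 3: Compute Lagrangian.
L = -5.1954 + 1*-14.6637 = -19.8591


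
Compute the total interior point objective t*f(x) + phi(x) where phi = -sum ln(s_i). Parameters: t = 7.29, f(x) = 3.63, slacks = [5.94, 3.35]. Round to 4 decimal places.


Step 1: Compute log-barrier.
ln values: [1.7817, 1.209]
phi = -(1.7817 + 1.209) = -2.9907
Step 2: Compute augmented objective.
t*f(x) = 7.29*3.63 = 26.4627
Total = 26.4627 - 2.9907 = 23.472


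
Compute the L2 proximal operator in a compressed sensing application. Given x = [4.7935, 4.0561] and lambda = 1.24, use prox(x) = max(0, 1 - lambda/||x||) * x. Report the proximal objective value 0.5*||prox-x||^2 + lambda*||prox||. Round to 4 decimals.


Step 1: Compute ||x||.
||x|| = 6.2793
Step 2: Compute scaling factor.
scale = max(0, 1 - 1.24/6.2793) = 0.8025
Step 3: prox(x) = [3.8469, 3.2551]
||prox(x)|| = 5.0393
Step 4: Proximal objective.
0.5*||prox-x||^2 = 0.7688
lambda*||prox|| = 6.2487
Total = 7.0175


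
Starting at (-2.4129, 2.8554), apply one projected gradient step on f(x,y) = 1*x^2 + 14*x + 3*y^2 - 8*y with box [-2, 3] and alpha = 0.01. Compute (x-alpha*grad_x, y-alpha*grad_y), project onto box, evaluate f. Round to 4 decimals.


Step 1: Compute gradient at (-2.4129, 2.8554).
grad_x = 2*1*-2.4129 + 14 = 9.1742
grad_y = 2*3*2.8554 - 8 = 9.1324
Step 2: Gradient step.
x_raw = -2.4129 - 0.01*9.1742 = -2.5046
y_raw = 2.8554 - 0.01*9.1324 = 2.7641
Step 3: Project onto [-2, 3].
x_proj = clip(-2.5046) = -2.0
y_proj = clip(2.7641) = 2.7641
Step 4: Evaluate f.
f(-2.0, 2.7641) = -23.1923


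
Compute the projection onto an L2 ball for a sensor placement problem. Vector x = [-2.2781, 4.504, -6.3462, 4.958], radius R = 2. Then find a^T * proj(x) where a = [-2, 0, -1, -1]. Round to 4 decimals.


Step 1: Compute ||x|| (intermediates to 6 decimals).
||x|| = sqrt((-2.2781)^2 + 4.504^2 + (-6.3462)^2 + 4.958^2) = 9.504303
Step 2: Project.
Since ||x|| > R, scale = R/||x|| = 2/9.504303 = 0.210431, proj(x) = scale * x
proj(x) = [-0.479383, 0.947781, -1.335437, 1.043317]
Step 3: Dot product.
a^T * proj(x) = -2*(-0.479383) + 0*0.947781 - 1*(-1.335437) - 1*1.043317 = 1.2509


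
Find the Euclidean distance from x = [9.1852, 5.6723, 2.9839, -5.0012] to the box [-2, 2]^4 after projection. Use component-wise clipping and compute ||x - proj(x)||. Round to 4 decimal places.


Project each component onto [-2, 2].
clip(9.1852) = 2.0, clip(5.6723) = 2.0, clip(2.9839) = 2.0, clip(-5.0012) = -2.0
Projection = [2.0, 2.0, 2.0, -2.0]
Squared diffs: [51.6271, 13.4858, 0.9681, 9.0072]
Distance = sqrt(75.0882) = 8.6653


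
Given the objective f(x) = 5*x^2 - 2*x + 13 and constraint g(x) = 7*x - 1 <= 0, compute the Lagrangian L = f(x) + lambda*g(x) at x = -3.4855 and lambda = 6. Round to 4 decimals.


Step 1: Evaluate f(x).
f(-3.4855) = 5*(-3.4855)^2 - 2*(-3.4855) + 13 = 80.7146
Step 2: Evaluate g(x).
g(-3.4855) = 7*-3.4855 - 1 = -25.3985
Step 3: Compute Lagrangian.
L = 80.7146 + 6*-25.3985 = -71.6764


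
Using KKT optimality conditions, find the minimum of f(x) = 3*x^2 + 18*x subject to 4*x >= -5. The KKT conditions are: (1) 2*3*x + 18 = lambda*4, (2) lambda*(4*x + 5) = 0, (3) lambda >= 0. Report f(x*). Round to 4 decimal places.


Step 1: Try lambda = 0 (constraint inactive).
x_unc = -18/(2*3) = -3.0
Check: 4*-3.0 = -12.0 < -5 -- violated!
Step 2: Constraint must be active: 4*x = -5
x* = -5/4 = -1.25
lambda = (2*3*(-1.25) + 18)/4 = 2.625
Step 3: Compute optimal value.
f(x*) = 3*(-1.25)^2 + 18*(-1.25) = -17.8125


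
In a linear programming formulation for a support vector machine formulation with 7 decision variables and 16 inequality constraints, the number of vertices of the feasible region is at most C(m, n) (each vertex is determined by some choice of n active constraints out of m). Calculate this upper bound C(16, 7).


Each vertex corresponds to some choice of n active constraints out of m, so the number of vertices is at most C(m, n) = m! / (n!(m-n)!).
m = 16, n = 7
Numerator: 16 * 15 * 14 * 13 * 12 * 11 * 10
Denominator: 7! = 5040
C(16, 7) = 11440


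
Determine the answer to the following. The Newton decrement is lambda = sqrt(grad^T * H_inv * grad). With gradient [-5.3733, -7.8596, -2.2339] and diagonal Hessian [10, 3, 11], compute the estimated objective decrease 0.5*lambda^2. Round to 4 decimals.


Step 1: H is diagonal, so H^(-1) * g = [-0.5373, -2.6199, -0.2031].
Step 2: g^T H^(-1) g = sum_i g_i^2 / H_ii
  = (-5.3733)^2/10 + (-7.8596)^2/3 + (-2.2339)^2/11
  = 2.8872 + 20.5911 + 0.4537 = 23.932
Step 3: Objective decrease = 0.5 * g^T H^(-1) g = 11.966


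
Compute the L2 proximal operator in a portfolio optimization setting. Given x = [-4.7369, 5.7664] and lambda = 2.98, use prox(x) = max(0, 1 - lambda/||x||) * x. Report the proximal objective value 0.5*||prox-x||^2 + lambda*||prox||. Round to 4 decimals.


Step 1: Compute ||x||.
||x|| = 7.4625
Step 2: Compute scaling factor.
scale = max(0, 1 - 2.98/7.4625) = 0.6007
Step 3: prox(x) = [-2.8453, 3.4637]
||prox(x)|| = 4.4825
Step 4: Proximal objective.
0.5*||prox-x||^2 = 4.4402
lambda*||prox|| = 13.3579
Total = 17.7982


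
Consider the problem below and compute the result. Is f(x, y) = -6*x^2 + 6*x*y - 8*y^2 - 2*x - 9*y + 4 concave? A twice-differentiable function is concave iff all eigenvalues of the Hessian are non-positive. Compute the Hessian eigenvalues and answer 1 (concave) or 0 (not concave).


The Hessian of f(x,y) = -6*x^2 + 6*x*y - 8*y^2 - 2*x - 9*y + 4 is:
H = [[-12, 6], [6, -16]]
Trace = -12 - 16 = -28
Determinant = -12*-16 - (6)^2 = 156
Discriminant = (-28)^2 - 4*156 = 160.0
Eigenvalues: lambda_1 = -20.3246, lambda_2 = -7.6754
The function is concave.

1
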